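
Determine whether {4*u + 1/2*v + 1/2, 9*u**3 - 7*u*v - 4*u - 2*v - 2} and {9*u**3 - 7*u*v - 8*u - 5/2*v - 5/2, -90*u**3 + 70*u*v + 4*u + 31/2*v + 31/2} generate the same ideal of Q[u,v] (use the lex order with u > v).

Yes, the ideals are equal.

Equality of ideals is decidable: compute both reduced Gröbner bases (unique for the ordering) and check whether they agree.
Buchberger on the first generating set:
f_1 = 4*u + 1/2*v + 1/2, LT = u.
f_2 = 9*u**3 - 7*u*v - 4*u - 2*v - 2, LT = u**3.

S(f_1,f_2): lcm = u**3. S = 1/8*u**2*v + 1/8*u**2 + 7/9*u*v + 4/9*u + 2/9*v + 2/9.
  leading term u**2*v: subtract (1/32*u*v)·f_1 from 1/8*u**2*v + 1/8*u**2 + 7/9*u*v + 4/9*u + 2/9*v + 2/9 → 1/8*u**2 - 1/64*u*v**2 + 439/576*u*v + 4/9*u + 2/9*v + 2/9
  leading term u**2: subtract (1/32*u)·f_1 from 1/8*u**2 - 1/64*u*v**2 + 439/576*u*v + 4/9*u + 2/9*v + 2/9 → -1/64*u*v**2 + 215/288*u*v + 247/576*u + 2/9*v + 2/9
  leading term u*v**2: subtract (-1/256*v**2)·f_1 from -1/64*u*v**2 + 215/288*u*v + 247/576*u + 2/9*v + 2/9 → 215/288*u*v + 247/576*u + 1/512*v**3 + 1/512*v**2 + 2/9*v + 2/9
  leading term u*v: subtract (215/1152*v)·f_1 from 215/288*u*v + 247/576*u + 1/512*v**3 + 1/512*v**2 + 2/9*v + 2/9 → 247/576*u + 1/512*v**3 - 421/4608*v**2 + 33/256*v + 2/9
  leading term u: subtract (247/2304)·f_1 from 247/576*u + 1/512*v**3 - 421/4608*v**2 + 33/256*v + 2/9 → 1/512*v**3 - 421/4608*v**2 + 347/4608*v + 259/1536
  leading term v**3: no divisor's leading term divides it; move 1/512*v**3 to the remainder.
  leading term v**2: no divisor's leading term divides it; move -421/4608*v**2 to the remainder.
  leading term v: no divisor's leading term divides it; move 347/4608*v to the remainder.
  leading term 1: no divisor's leading term divides it; move 259/1536 to the remainder.
  remainder 1/512*v**3 - 421/4608*v**2 + 347/4608*v + 259/1536 ≠ 0; add g_3 = 1/512*v**3 - 421/4608*v**2 + 347/4608*v + 259/1536 to the basis.

The other S-polynomials (S(f_1,g_3), S(f_2,g_3)) all reduce to 0 modulo the current basis, so we have a Gröbner basis.
Inter-reduce: drop elements whose leading term is divisible by another's, tail-reduce, and make monic.
Reduced Gröbner basis: {u + 1/8*v + 1/8, v**3 - 421/9*v**2 + 347/9*v + 259/3}.

Buchberger on the second generating set:
h_1 = 9*u**3 - 7*u*v - 8*u - 5/2*v - 5/2, LT = u**3.
h_2 = -90*u**3 + 70*u*v + 4*u + 31/2*v + 31/2, LT = u**3.

S(h_1,h_2): lcm = u**3. S = -38/45*u - 19/180*v - 19/180.
  leading term u: no divisor's leading term divides it; move -38/45*u to the remainder.
  leading term v: no divisor's leading term divides it; move -19/180*v to the remainder.
  leading term 1: no divisor's leading term divides it; move -19/180 to the remainder.
  remainder -38/45*u - 19/180*v - 19/180 ≠ 0; add k_3 = -38/45*u - 19/180*v - 19/180 to the basis.

S(h_1,k_3): lcm = u**3. S = -1/8*u**2*v - 1/8*u**2 - 7/9*u*v - 8/9*u - 5/18*v - 5/18.
  leading term u**2*v: subtract (45/304*u*v)·k_3 from -1/8*u**2*v - 1/8*u**2 - 7/9*u*v - 8/9*u - 5/18*v - 5/18 → -1/8*u**2 + 1/64*u*v**2 - 439/576*u*v - 8/9*u - 5/18*v - 5/18
  leading term u**2: subtract (45/304*u)·k_3 from -1/8*u**2 + 1/64*u*v**2 - 439/576*u*v - 8/9*u - 5/18*v - 5/18 → 1/64*u*v**2 - 215/288*u*v - 503/576*u - 5/18*v - 5/18
  leading term u*v**2: subtract (-45/2432*v**2)·k_3 from 1/64*u*v**2 - 215/288*u*v - 503/576*u - 5/18*v - 5/18 → -215/288*u*v - 503/576*u - 1/512*v**3 - 1/512*v**2 - 5/18*v - 5/18
  leading term u*v: subtract (1075/1216*v)·k_3 from -215/288*u*v - 503/576*u - 1/512*v**3 - 1/512*v**2 - 5/18*v - 5/18 → -503/576*u - 1/512*v**3 + 421/4608*v**2 - 425/2304*v - 5/18
  leading term u: subtract (2515/2432)·k_3 from -503/576*u - 1/512*v**3 + 421/4608*v**2 - 425/2304*v - 5/18 → -1/512*v**3 + 421/4608*v**2 - 347/4608*v - 259/1536
  leading term v**3: no divisor's leading term divides it; move -1/512*v**3 to the remainder.
  leading term v**2: no divisor's leading term divides it; move 421/4608*v**2 to the remainder.
  leading term v: no divisor's leading term divides it; move -347/4608*v to the remainder.
  leading term 1: no divisor's leading term divides it; move -259/1536 to the remainder.
  remainder -1/512*v**3 + 421/4608*v**2 - 347/4608*v - 259/1536 ≠ 0; add k_4 = -1/512*v**3 + 421/4608*v**2 - 347/4608*v - 259/1536 to the basis.

The other S-polynomials (S(h_2,k_3), S(h_1,k_4), S(h_2,k_4), S(k_3,k_4)) all reduce to 0 modulo the current basis, so we have a Gröbner basis.
Inter-reduce: drop elements whose leading term is divisible by another's, tail-reduce, and make monic.
Reduced Gröbner basis: {u + 1/8*v + 1/8, v**3 - 421/9*v**2 + 347/9*v + 259/3}.

These coincide, so the ideals are equal.
The choice of monomial ordering does not affect the verdict — as long as both bases are computed under the same ordering, their equality decides ideal equality.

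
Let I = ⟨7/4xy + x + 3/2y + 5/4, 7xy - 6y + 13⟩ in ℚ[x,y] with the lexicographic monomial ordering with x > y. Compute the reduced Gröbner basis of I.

f_1 = 7/4xy + x + 3/2y + 5/4, LT = xy.
f_2 = 7xy - 6y + 13, LT = xy.

S(f_1,f_2): lcm = xy. S = 4/7x + 12/7y - 8/7.
  reduce S modulo (f_1, f_2):
  remainder 4/7x + 12/7y - 8/7 ≠ 0; add g_3 = 4/7x + 12/7y - 8/7 to the basis.

S(f_1,g_3): lcm = xy. S = 4/7x - 3y² + 20/7y + 5/7.
  reduce S modulo (f_1, f_2, g_3):
  remainder -3y² + 8/7y + 13/7 ≠ 0; add g_4 = -3y² + 8/7y + 13/7 to the basis.

The other S-polynomials (S(f_2,g_3), S(f_1,g_4), S(f_2,g_4), S(g_3,g_4)) all reduce to 0 modulo the current basis, so we have a Gröbner basis.
Inter-reduce: drop elements whose leading term is divisible by another's, tail-reduce, and make monic.

G = {x + 3y - 2, y² - 8/21y - 13/21}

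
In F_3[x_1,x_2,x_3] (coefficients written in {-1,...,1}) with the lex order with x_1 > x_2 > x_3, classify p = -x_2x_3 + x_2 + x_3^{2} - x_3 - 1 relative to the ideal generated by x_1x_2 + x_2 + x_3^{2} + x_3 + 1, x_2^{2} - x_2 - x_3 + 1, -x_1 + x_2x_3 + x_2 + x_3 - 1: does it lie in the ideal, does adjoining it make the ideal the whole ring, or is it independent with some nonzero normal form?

First compute the reduced Gröbner basis of I by Buchberger's algorithm.
f_1 = x_1x_2 + x_2 + x_3^{2} + x_3 + 1, LT = x_1x_2.
f_2 = x_2^{2} - x_2 - x_3 + 1, LT = x_2^{2}.
f_3 = -x_1 + x_2x_3 + x_2 + x_3 - 1, LT = x_1.

S(f_1,f_2): lcm = x_1x_2^{2}. S = x_1x_2 + x_1x_3 - x_1 + x_2^{2} + x_2x_3^{2} + x_2x_3 + x_2.
  leading term x_1x_2: subtract (1)·f_1 from x_1x_2 + x_1x_3 - x_1 + x_2^{2} + x_2x_3^{2} + x_2x_3 + x_2 → x_1x_3 - x_1 + x_2^{2} + x_2x_3^{2} + x_2x_3 - x_3^{2} - x_3 - 1
  leading term x_1x_3: subtract (-x_3)·f_3 from x_1x_3 - x_1 + x_2^{2} + x_2x_3^{2} + x_2x_3 - x_3^{2} - x_3 - 1 → -x_1 + x_2^{2} - x_2x_3^{2} - x_2x_3 + x_3 - 1
  leading term x_1: subtract (1)·f_3 from -x_1 + x_2^{2} - x_2x_3^{2} - x_2x_3 + x_3 - 1 → x_2^{2} - x_2x_3^{2} + x_2x_3 - x_2
  leading term x_2^{2}: subtract (1)·f_2 from x_2^{2} - x_2x_3^{2} + x_2x_3 - x_2 → -x_2x_3^{2} + x_2x_3 + x_3 - 1
  leading term x_2x_3^{2}: no divisor's leading term divides it; move -x_2x_3^{2} to the remainder.
  leading term x_2x_3: no divisor's leading term divides it; move x_2x_3 to the remainder.
  leading term x_3: no divisor's leading term divides it; move x_3 to the remainder.
  leading term 1: no divisor's leading term divides it; move -1 to the remainder.
  remainder -x_2x_3^{2} + x_2x_3 + x_3 - 1 ≠ 0; add h_4 = -x_2x_3^{2} + x_2x_3 + x_3 - 1 to the basis.

S(f_1,f_3): lcm = x_1x_2. S = x_2^{2}x_3 + x_2^{2} + x_2x_3 + x_3^{2} + x_3 + 1.
  leading term x_2^{2}x_3: subtract (x_3)·f_2 from x_2^{2}x_3 + x_2^{2} + x_2x_3 + x_3^{2} + x_3 + 1 → x_2^{2} - x_2x_3 - x_3^{2} + 1
  leading term x_2^{2}: subtract (1)·f_2 from x_2^{2} - x_2x_3 - x_3^{2} + 1 → -x_2x_3 + x_2 - x_3^{2} + x_3
  leading term x_2x_3: no divisor's leading term divides it; move -x_2x_3 to the remainder.
  leading term x_2: no divisor's leading term divides it; move x_2 to the remainder.
  leading term x_3^{2}: no divisor's leading term divides it; move -x_3^{2} to the remainder.
  leading term x_3: no divisor's leading term divides it; move x_3 to the remainder.
  remainder -x_2x_3 + x_2 - x_3^{2} + x_3 ≠ 0; add h_5 = -x_2x_3 + x_2 - x_3^{2} + x_3 to the basis.

S(f_1,h_4): lcm = x_1x_2x_3^{2}. S = x_1x_2x_3 + x_1x_3 - x_1 + x_2x_3^{2} + x_3^{4} + x_3^{3} + x_3^{2}.
  leading term x_1x_2x_3: subtract (x_3)·f_1 from x_1x_2x_3 + x_1x_3 - x_1 + x_2x_3^{2} + x_3^{4} + x_3^{3} + x_3^{2} → x_1x_3 - x_1 + x_2x_3^{2} - x_2x_3 + x_3^{4} - x_3
  leading term x_1x_3: subtract (-x_3)·f_3 from x_1x_3 - x_1 + x_2x_3^{2} - x_2x_3 + x_3^{4} - x_3 → -x_1 - x_2x_3^{2} + x_3^{4} + x_3^{2} + x_3
  leading term x_1: subtract (1)·f_3 from -x_1 - x_2x_3^{2} + x_3^{4} + x_3^{2} + x_3 → -x_2x_3^{2} - x_2x_3 - x_2 + x_3^{4} + x_3^{2} + 1
  leading term x_2x_3^{2}: subtract (1)·h_4 from -x_2x_3^{2} - x_2x_3 - x_2 + x_3^{4} + x_3^{2} + 1 → x_2x_3 - x_2 + x_3^{4} + x_3^{2} - x_3 - 1
  leading term x_2x_3: subtract (-1)·h_5 from x_2x_3 - x_2 + x_3^{4} + x_3^{2} - x_3 - 1 → x_3^{4} - 1
  leading term x_3^{4}: no divisor's leading term divides it; move x_3^{4} to the remainder.
  leading term 1: no divisor's leading term divides it; move -1 to the remainder.
  remainder x_3^{4} - 1 ≠ 0; add h_6 = x_3^{4} - 1 to the basis.

S(f_2,h_4): lcm = x_2^{2}x_3^{2}. S = x_2^{2}x_3 - x_2x_3^{2} + x_2x_3 - x_2 - x_3^{3} + x_3^{2}.
  leading term x_2^{2}x_3: subtract (x_3)·f_2 from x_2^{2}x_3 - x_2x_3^{2} + x_2x_3 - x_2 - x_3^{3} + x_3^{2} → -x_2x_3^{2} - x_2x_3 - x_2 - x_3^{3} - x_3^{2} - x_3
  leading term x_2x_3^{2}: subtract (1)·h_4 from -x_2x_3^{2} - x_2x_3 - x_2 - x_3^{3} - x_3^{2} - x_3 → x_2x_3 - x_2 - x_3^{3} - x_3^{2} + x_3 + 1
  leading term x_2x_3: subtract (-1)·h_5 from x_2x_3 - x_2 - x_3^{3} - x_3^{2} + x_3 + 1 → -x_3^{3} + x_3^{2} - x_3 + 1
  leading term x_3^{3}: no divisor's leading term divides it; move -x_3^{3} to the remainder.
  leading term x_3^{2}: no divisor's leading term divides it; move x_3^{2} to the remainder.
  leading term x_3: no divisor's leading term divides it; move -x_3 to the remainder.
  leading term 1: no divisor's leading term divides it; move 1 to the remainder.
  remainder -x_3^{3} + x_3^{2} - x_3 + 1 ≠ 0; add h_7 = -x_3^{3} + x_3^{2} - x_3 + 1 to the basis.

The other S-polynomials (S(f_2,f_3), S(f_3,h_4), S(f_1,h_5), S(f_2,h_5), S(f_3,h_5), S(h_4,h_5), S(f_1,h_6), S(f_2,h_6), S(f_3,h_6), S(h_4,h_6), S(h_5,h_6), S(f_1,h_7), S(f_2,h_7), S(f_3,h_7), S(h_4,h_7), S(h_5,h_7), S(h_6,h_7)) all reduce to 0 modulo the current basis, so we have a Gröbner basis.
Inter-reduce: drop elements whose leading term is divisible by another's, tail-reduce, and make monic.
Reduced Gröbner basis: {x_1 + x_2 + x_3^{2} + x_3 + 1, x_2^{2} - x_2 - x_3 + 1, x_2x_3 - x_2 + x_3^{2} - x_3, x_3^{3} - x_3^{2} + x_3 - 1}.
Label its elements g_1 = x_1 + x_2 + x_3^{2} + x_3 + 1, g_2 = x_2^{2} - x_2 - x_3 + 1, g_3 = x_2x_3 - x_2 + x_3^{2} - x_3, g_4 = x_3^{3} - x_3^{2} + x_3 - 1.

Reduce p = -x_2x_3 + x_2 + x_3^{2} - x_3 - 1 modulo G:
  leading term x_2x_3: subtract (-1)·g_3 from -x_2x_3 + x_2 + x_3^{2} - x_3 - 1 → -x_3^{2} + x_3 - 1
  leading term x_3^{2}: no divisor's leading term divides it; move -x_3^{2} to the remainder.
  leading term x_3: no divisor's leading term divides it; move x_3 to the remainder.
  leading term 1: no divisor's leading term divides it; move -1 to the remainder.
  normal form = -x_3^{2} + x_3 - 1.
The normal form is nonzero, so p ∉ I. Since p minus its normal form lies in I, I + (p) = I + (r) where r = -x_3^{2} + x_3 - 1; decide whether this ideal is the whole ring.
Run Buchberger on G together with r (pairs among the g_i already reduce to 0 since G is a Gröbner basis):
g_1 = x_1 + x_2 + x_3^{2} + x_3 + 1, LT = x_1.
g_2 = x_2^{2} - x_2 - x_3 + 1, LT = x_2^{2}.
g_3 = x_2x_3 - x_2 + x_3^{2} - x_3, LT = x_2x_3.
g_4 = x_3^{3} - x_3^{2} + x_3 - 1, LT = x_3^{3}.
r = -x_3^{2} + x_3 - 1, LT = x_3^{2}.

S(g_3,r): lcm = x_2x_3^{2}. S = -x_2 + x_3^{3} - x_3^{2}.
  leading term x_2: no divisor's leading term divides it; move -x_2 to the remainder.
  leading term x_3^{3}: subtract (1)·g_4 from x_3^{3} - x_3^{2} → -x_3 + 1
  leading term x_3: no divisor's leading term divides it; move -x_3 to the remainder.
  leading term 1: no divisor's leading term divides it; move 1 to the remainder.
  remainder -x_2 - x_3 + 1 ≠ 0; add m_6 = -x_2 - x_3 + 1 to the basis.

S(g_4,r): lcm = x_3^{3}. S = -1.
  leading term 1: no divisor's leading term divides it; move -1 to the remainder.
  remainder -1 ≠ 0; add m_7 = -1 to the basis.

The other S-polynomials (S(g_1,g_2), S(g_1,g_3), S(g_1,g_4), S(g_1,r), S(g_2,g_3), S(g_2,g_4), S(g_2,r), S(g_3,g_4), S(g_1,m_6), S(g_2,m_6), S(g_3,m_6), S(g_4,m_6), S(r,m_6), S(g_1,m_7), S(g_2,m_7), S(g_3,m_7), S(g_4,m_7), S(r,m_7), S(m_6,m_7)) all reduce to 0 modulo the current basis, so we have a Gröbner basis.
Inter-reduce: drop elements whose leading term is divisible by another's, tail-reduce, and make monic.
Reduced Gröbner basis: {1}.
The reduced Gröbner basis of I + (p) is {1}: the ideal is the whole ring, so the enlarged system has no common solution — adjoining p is inconsistent.

Adjoining -x_2x_3 + x_2 + x_3^{2} - x_3 - 1 makes the ideal the whole ring: the system is inconsistent.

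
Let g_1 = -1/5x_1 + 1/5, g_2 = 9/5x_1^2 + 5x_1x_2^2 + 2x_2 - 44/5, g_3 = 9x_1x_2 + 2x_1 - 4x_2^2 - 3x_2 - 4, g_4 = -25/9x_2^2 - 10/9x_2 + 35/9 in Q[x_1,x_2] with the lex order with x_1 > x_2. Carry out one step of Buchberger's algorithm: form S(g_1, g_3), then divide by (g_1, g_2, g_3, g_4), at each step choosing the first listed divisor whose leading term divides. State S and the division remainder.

S(g_1, g_3) = -2/9x_1 + 4/9x_2^2 - 2/3x_2 + 4/9; remainder on division = -38/45x_2 + 38/45.

lcm(LM(g_1), LM(g_3)) = x_1x_2.
S = (lcm/LT(g_1))·g_1 − (lcm/LT(g_3))·g_3 = -2/9x_1 + 4/9x_2^2 - 2/3x_2 + 4/9.
Reduce S modulo (g_1, g_2, g_3, g_4) in that order:
  leading term x_1: subtract (10/9)·g_1 from -2/9x_1 + 4/9x_2^2 - 2/3x_2 + 4/9 → 4/9x_2^2 - 2/3x_2 + 2/9
  leading term x_2^2: subtract (-4/25)·g_4 from 4/9x_2^2 - 2/3x_2 + 2/9 → -38/45x_2 + 38/45
  leading term x_2: no divisor's leading term divides it; move -38/45x_2 to the remainder.
  leading term 1: no divisor's leading term divides it; move 38/45 to the remainder.
The remainder -38/45x_2 + 38/45 is nonzero, so it would be added as the next basis element.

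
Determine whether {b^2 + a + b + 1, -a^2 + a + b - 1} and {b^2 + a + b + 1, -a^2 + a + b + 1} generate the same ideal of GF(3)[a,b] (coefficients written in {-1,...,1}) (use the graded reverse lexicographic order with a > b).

Two ideals are equal iff their reduced Gröbner bases coincide (the reduced basis is unique for a fixed ordering).
Buchberger on the first generating set:
f_1 = b^2 + a + b + 1, LT = b^2.
f_2 = -a^2 + a + b - 1, LT = a^2.

S(f_1,f_2): leading monomials are coprime, so the S-polynomial reduces to 0 (Buchberger's first criterion).
Every S-polynomial of the final basis reduces to 0, so we have a Gröbner basis.
Inter-reduce: drop elements whose leading term is divisible by another's, tail-reduce, and make monic.
Reduced Gröbner basis: {a^2 - a - b + 1, b^2 + a + b + 1}.

Buchberger on the second generating set:
h_1 = b^2 + a + b + 1, LT = b^2.
h_2 = -a^2 + a + b + 1, LT = a^2.

S(h_1,h_2): leading monomials are coprime, so the S-polynomial reduces to 0 (Buchberger's first criterion).
Every S-polynomial of the final basis reduces to 0, so we have a Gröbner basis.
Inter-reduce: drop elements whose leading term is divisible by another's, tail-reduce, and make monic.
Reduced Gröbner basis: {a^2 - a - b - 1, b^2 + a + b + 1}.

Since the reduced bases disagree, the two ideals are not the same.

No, the ideals differ.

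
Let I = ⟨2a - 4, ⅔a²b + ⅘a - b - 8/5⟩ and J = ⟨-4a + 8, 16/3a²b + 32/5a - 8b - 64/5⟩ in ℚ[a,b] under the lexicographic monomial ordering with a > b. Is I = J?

Yes, the ideals are equal.

Since reduced Gröbner bases are canonical representatives of ideals under a given ordering, it suffices to compute and compare them.
Buchberger on the first generating set:
f_1 = 2a - 4, LT = a.
f_2 = ⅔a²b + ⅘a - b - 8/5, LT = a²b.

S(f_1,f_2): lcm = a²b. S = -2ab - 6/5a + 3/2b + 12/5.
  leading term ab: subtract (-b)·f_1 from -2ab - 6/5a + 3/2b + 12/5 → -6/5a - 5/2b + 12/5
  leading term a: subtract (-⅗)·f_1 from -6/5a - 5/2b + 12/5 → -5/2b
  leading term b: no divisor's leading term divides it; move -5/2b to the remainder.
  remainder -5/2b ≠ 0; add g_3 = -5/2b to the basis.

The other S-polynomials (S(f_1,g_3), S(f_2,g_3)) all reduce to 0 modulo the current basis, so we have a Gröbner basis.
Inter-reduce: drop elements whose leading term is divisible by another's, tail-reduce, and make monic.
Reduced Gröbner basis: {a - 2, b}.

Buchberger on the second generating set:
h_1 = -4a + 8, LT = a.
h_2 = 16/3a²b + 32/5a - 8b - 64/5, LT = a²b.

S(h_1,h_2): lcm = a²b. S = -2ab - 6/5a + 3/2b + 12/5.
  leading term ab: subtract (½b)·h_1 from -2ab - 6/5a + 3/2b + 12/5 → -6/5a - 5/2b + 12/5
  leading term a: subtract (3/10)·h_1 from -6/5a - 5/2b + 12/5 → -5/2b
  leading term b: no divisor's leading term divides it; move -5/2b to the remainder.
  remainder -5/2b ≠ 0; add k_3 = -5/2b to the basis.

The other S-polynomials (S(h_1,k_3), S(h_2,k_3)) all reduce to 0 modulo the current basis, so we have a Gröbner basis.
Inter-reduce: drop elements whose leading term is divisible by another's, tail-reduce, and make monic.
Reduced Gröbner basis: {a - 2, b}.

Same reduced basis, so the two generating sets span the same ideal.
The choice of monomial ordering does not affect the verdict — as long as both bases are computed under the same ordering, their equality decides ideal equality.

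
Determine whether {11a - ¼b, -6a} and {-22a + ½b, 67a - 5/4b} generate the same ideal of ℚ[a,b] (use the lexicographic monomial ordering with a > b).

Yes, the ideals are equal.

Equality of ideals is decidable: compute both reduced Gröbner bases (unique for the ordering) and check whether they agree.
Buchberger on the first generating set:
f_1 = 11a - ¼b, LT = a.
f_2 = -6a, LT = a.

S(f_1,f_2): lcm = a. S = -1/44b.
  leading term b: no divisor's leading term divides it; move -1/44b to the remainder.
  remainder -1/44b ≠ 0; add g_3 = -1/44b to the basis.

The other S-polynomials (S(f_1,g_3), S(f_2,g_3)) all reduce to 0 modulo the current basis, so we have a Gröbner basis.
Inter-reduce: drop elements whose leading term is divisible by another's, tail-reduce, and make monic.
Reduced Gröbner basis: {a, b}.

Buchberger on the second generating set:
h_1 = -22a + ½b, LT = a.
h_2 = 67a - 5/4b, LT = a.

S(h_1,h_2): lcm = a. S = -3/737b.
  leading term b: no divisor's leading term divides it; move -3/737b to the remainder.
  remainder -3/737b ≠ 0; add k_3 = -3/737b to the basis.

The other S-polynomials (S(h_1,k_3), S(h_2,k_3)) all reduce to 0 modulo the current basis, so we have a Gröbner basis.
Inter-reduce: drop elements whose leading term is divisible by another's, tail-reduce, and make monic.
Reduced Gröbner basis: {a, b}.

These coincide, so the ideals are equal.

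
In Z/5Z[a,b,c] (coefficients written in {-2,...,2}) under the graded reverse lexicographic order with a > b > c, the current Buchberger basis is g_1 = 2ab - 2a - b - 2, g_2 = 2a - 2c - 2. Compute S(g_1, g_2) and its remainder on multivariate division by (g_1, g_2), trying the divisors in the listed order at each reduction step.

lcm(LM(g_1), LM(g_2)) = ab.
S = (lcm/LT(g_1))·g_1 − (lcm/LT(g_2))·g_2 = bc - a - 2b - 1.
Reduce S modulo (g_1, g_2) in that order:
  leading term bc: no divisor's leading term divides it; move bc to the remainder.
  leading term a: subtract (2)·g_2 from -a - 2b - 1 → -2b - c - 2
  leading term b: no divisor's leading term divides it; move -2b to the remainder.
  leading term c: no divisor's leading term divides it; move -c to the remainder.
  leading term 1: no divisor's leading term divides it; move -2 to the remainder.
The remainder bc - 2b - c - 2 is nonzero, so it would be added as the next basis element.
This is the inner loop of Buchberger's algorithm — each nonzero remainder becomes a new basis element.

S(g_1, g_2) = bc - a - 2b - 1; remainder on division = bc - 2b - c - 2.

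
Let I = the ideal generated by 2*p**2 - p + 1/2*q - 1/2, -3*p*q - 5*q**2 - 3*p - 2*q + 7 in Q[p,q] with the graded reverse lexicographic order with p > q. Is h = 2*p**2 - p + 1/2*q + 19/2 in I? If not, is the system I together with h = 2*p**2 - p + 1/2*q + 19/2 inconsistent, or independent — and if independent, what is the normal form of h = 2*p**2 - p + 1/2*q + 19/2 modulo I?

Adjoining 2*p**2 - p + 1/2*q + 19/2 makes the ideal the whole ring: the system is inconsistent.

First compute the reduced Gröbner basis of I by Buchberger's algorithm.
f_1 = 2*p**2 - p + 1/2*q - 1/2, LT = p**2.
f_2 = -3*p*q - 5*q**2 - 3*p - 2*q + 7, LT = p*q.

S(f_1,f_2): lcm = p**2*q. S = -5/3*p*q**2 - p**2 - 7/6*p*q + 1/4*q**2 + 7/3*p - 1/4*q.
  reduce S modulo (f_1, f_2):
  remainder 25/9*q**3 + 19/36*q**2 + 4/3*p - 38/9*q + 11/12 ≠ 0; add k_3 = 25/9*q**3 + 19/36*q**2 + 4/3*p - 38/9*q + 11/12 to the basis.

The other S-polynomials (S(f_1,k_3), S(f_2,k_3)) all reduce to 0 modulo the current basis, so we have a Gröbner basis.
Inter-reduce: drop elements whose leading term is divisible by another's, tail-reduce, and make monic.
Reduced Gröbner basis: {q**3 + 19/100*q**2 + 12/25*p - 38/25*q + 33/100, p**2 - 1/2*p + 1/4*q - 1/4, p*q + 5/3*q**2 + p + 2/3*q - 7/3}.
Label its elements g_1 = q**3 + 19/100*q**2 + 12/25*p - 38/25*q + 33/100, g_2 = p**2 - 1/2*p + 1/4*q - 1/4, g_3 = p*q + 5/3*q**2 + p + 2/3*q - 7/3.

Reduce h = 2*p**2 - p + 1/2*q + 19/2 modulo G:
  leading term p**2: subtract (2)·g_2 from 2*p**2 - p + 1/2*q + 19/2 → 10
  leading term 1: no divisor's leading term divides it; move 10 to the remainder.
  normal form = 10.
The normal form is nonzero, so h ∉ I. Since h minus its normal form lies in I, I + (h) = I + (r) where r = 10; decide whether this ideal is the whole ring.
Here r = 10 is a nonzero constant, hence a unit: 1 ∈ I + (h), the Gröbner basis of I + (h) is {1}, and the enlarged system has no common solution — adjoining h is inconsistent.

The remainder on division by a Gröbner basis is unique — it is the normal form.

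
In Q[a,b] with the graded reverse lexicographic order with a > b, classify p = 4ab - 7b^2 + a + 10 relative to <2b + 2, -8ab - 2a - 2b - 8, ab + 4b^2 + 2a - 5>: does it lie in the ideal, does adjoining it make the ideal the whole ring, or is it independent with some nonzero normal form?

First compute the reduced Gröbner basis of I by Buchberger's algorithm.
f_1 = 2b + 2, LT = b.
f_2 = -8ab - 2a - 2b - 8, LT = ab.
f_3 = ab + 4b^2 + 2a - 5, LT = ab.

S(f_1,f_2): lcm = ab. S = 3/4a - 1/4b - 1.
  reduce S modulo (f_1, f_2, f_3):
  remainder 3/4a - 3/4 ≠ 0; add h_4 = 3/4a - 3/4 to the basis.

The other S-polynomials (S(f_1,f_3), S(f_2,f_3), S(f_1,h_4), S(f_2,h_4), S(f_3,h_4)) all reduce to 0 modulo the current basis, so we have a Gröbner basis.
Inter-reduce: drop elements whose leading term is divisible by another's, tail-reduce, and make monic.
Reduced Gröbner basis: {a - 1, b + 1}.
Label its elements g_1 = a - 1, g_2 = b + 1.

Reduce p = 4ab - 7b^2 + a + 10 modulo G:
  leading term ab: subtract (4b)·g_1 from 4ab - 7b^2 + a + 10 → -7b^2 + a + 4b + 10
  leading term b^2: subtract (-7b)·g_2 from -7b^2 + a + 4b + 10 → a + 11b + 10
  leading term a: subtract (1)·g_1 from a + 11b + 10 → 11b + 11
  leading term b: subtract (11)·g_2 from 11b + 11 → 0
  normal form = 0.
Since the normal form is 0, p ∈ I.

The remainder on division by a Gröbner basis is unique — it is the normal form.

4ab - 7b^2 + a + 10 lies in I (it reduces to 0).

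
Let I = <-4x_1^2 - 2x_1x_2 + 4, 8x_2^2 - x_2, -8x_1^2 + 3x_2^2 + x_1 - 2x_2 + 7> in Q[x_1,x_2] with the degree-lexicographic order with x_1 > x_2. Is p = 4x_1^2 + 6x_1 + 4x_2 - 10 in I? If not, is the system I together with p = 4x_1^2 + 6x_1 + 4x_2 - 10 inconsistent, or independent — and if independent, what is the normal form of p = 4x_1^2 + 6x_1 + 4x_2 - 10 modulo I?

First compute the reduced Gröbner basis of I by Buchberger's algorithm.
f_1 = -4x_1^2 - 2x_1x_2 + 4, LT = x_1^2.
f_2 = 8x_2^2 - x_2, LT = x_2^2.
f_3 = -8x_1^2 + 3x_2^2 + x_1 - 2x_2 + 7, LT = x_1^2.

S(f_1,f_2): leading monomials are coprime, so the S-polynomial reduces to 0 (Buchberger's first criterion).
S(f_1,f_3): lcm = x_1^2. S = 1/2x_1x_2 + 3/8x_2^2 + 1/8x_1 - 1/4x_2 - 1/8.
  leading term x_1x_2: no divisor's leading term divides it; move 1/2x_1x_2 to the remainder.
  leading term x_2^2: subtract (3/64)·f_2 from 3/8x_2^2 + 1/8x_1 - 1/4x_2 - 1/8 → 1/8x_1 - 13/64x_2 - 1/8
  leading term x_1: no divisor's leading term divides it; move 1/8x_1 to the remainder.
  leading term x_2: no divisor's leading term divides it; move -13/64x_2 to the remainder.
  leading term 1: no divisor's leading term divides it; move -1/8 to the remainder.
  remainder 1/2x_1x_2 + 1/8x_1 - 13/64x_2 - 1/8 ≠ 0; add h_4 = 1/2x_1x_2 + 1/8x_1 - 13/64x_2 - 1/8 to the basis.

S(f_2,f_3): leading monomials are coprime, so the S-polynomial reduces to 0 (Buchberger's first criterion).
S(f_1,h_4): lcm = x_1^2x_2. S = 1/2x_1x_2^2 - 1/4x_1^2 + 13/32x_1x_2 + 1/4x_1 - x_2.
  leading term x_1x_2^2: subtract (1/16x_1)·f_2 from 1/2x_1x_2^2 - 1/4x_1^2 + 13/32x_1x_2 + 1/4x_1 - x_2 → -1/4x_1^2 + 15/32x_1x_2 + 1/4x_1 - x_2
  leading term x_1^2: subtract (1/16)·f_1 from -1/4x_1^2 + 15/32x_1x_2 + 1/4x_1 - x_2 → 19/32x_1x_2 + 1/4x_1 - x_2 - 1/4
  leading term x_1x_2: subtract (19/16)·h_4 from 19/32x_1x_2 + 1/4x_1 - x_2 - 1/4 → 13/128x_1 - 777/1024x_2 - 13/128
  leading term x_1: no divisor's leading term divides it; move 13/128x_1 to the remainder.
  leading term x_2: no divisor's leading term divides it; move -777/1024x_2 to the remainder.
  leading term 1: no divisor's leading term divides it; move -13/128 to the remainder.
  remainder 13/128x_1 - 777/1024x_2 - 13/128 ≠ 0; add h_5 = 13/128x_1 - 777/1024x_2 - 13/128 to the basis.

S(f_2,h_4): lcm = x_1x_2^2. S = -3/8x_1x_2 + 13/32x_2^2 + 1/4x_2.
  leading term x_1x_2: subtract (-3/4)·h_4 from -3/8x_1x_2 + 13/32x_2^2 + 1/4x_2 → 13/32x_2^2 + 3/32x_1 + 25/256x_2 - 3/32
  leading term x_2^2: subtract (13/256)·f_2 from 13/32x_2^2 + 3/32x_1 + 25/256x_2 - 3/32 → 3/32x_1 + 19/128x_2 - 3/32
  leading term x_1: subtract (12/13)·h_5 from 3/32x_1 + 19/128x_2 - 3/32 → 2825/3328x_2
  leading term x_2: no divisor's leading term divides it; move 2825/3328x_2 to the remainder.
  remainder 2825/3328x_2 ≠ 0; add h_6 = 2825/3328x_2 to the basis.

S(f_3,h_4): lcm = x_1^2x_2. S = -3/8x_2^3 - 1/4x_1^2 + 9/32x_1x_2 + 1/4x_2^2 + 1/4x_1 - 7/8x_2.
  leading term x_2^3: subtract (-3/64x_2)·f_2 from -3/8x_2^3 - 1/4x_1^2 + 9/32x_1x_2 + 1/4x_2^2 + 1/4x_1 - 7/8x_2 → -1/4x_1^2 + 9/32x_1x_2 + 13/64x_2^2 + 1/4x_1 - 7/8x_2
  leading term x_1^2: subtract (1/16)·f_1 from -1/4x_1^2 + 9/32x_1x_2 + 13/64x_2^2 + 1/4x_1 - 7/8x_2 → 13/32x_1x_2 + 13/64x_2^2 + 1/4x_1 - 7/8x_2 - 1/4
  leading term x_1x_2: subtract (13/16)·h_4 from 13/32x_1x_2 + 13/64x_2^2 + 1/4x_1 - 7/8x_2 - 1/4 → 13/64x_2^2 + 19/128x_1 - 727/1024x_2 - 19/128
  leading term x_2^2: subtract (13/512)·f_2 from 13/64x_2^2 + 19/128x_1 - 727/1024x_2 - 19/128 → 19/128x_1 - 701/1024x_2 - 19/128
  leading term x_1: subtract (19/13)·h_5 from 19/128x_1 - 701/1024x_2 - 19/128 → 2825/6656x_2
  leading term x_2: subtract (1/2)·h_6 from 2825/6656x_2 → 0
  remainder 0.

S(f_1,h_5): lcm = x_1^2. S = 829/104x_1x_2 + x_1 - 1.
  leading term x_1x_2: subtract (829/52)·h_4 from 829/104x_1x_2 + x_1 - 1 → -413/416x_1 + 829/256x_2 + 413/416
  leading term x_1: subtract (-1652/169)·h_5 from -413/416x_1 + 829/256x_2 + 413/416 → -2825/676x_2
  leading term x_2: subtract (-64/13)·h_6 from -2825/676x_2 → 0
  remainder 0.

S(f_2,h_5): leading monomials are coprime, so the S-polynomial reduces to 0 (Buchberger's first criterion).
S(f_3,h_5): lcm = x_1^2. S = 777/104x_1x_2 - 3/8x_2^2 + 7/8x_1 + 1/4x_2 - 7/8.
  leading term x_1x_2: subtract (777/52)·h_4 from 777/104x_1x_2 - 3/8x_2^2 + 7/8x_1 + 1/4x_2 - 7/8 → -3/8x_2^2 - 413/416x_1 + 841/256x_2 + 413/416
  leading term x_2^2: subtract (-3/64)·f_2 from -3/8x_2^2 - 413/416x_1 + 841/256x_2 + 413/416 → -413/416x_1 + 829/256x_2 + 413/416
  leading term x_1: subtract (-1652/169)·h_5 from -413/416x_1 + 829/256x_2 + 413/416 → -2825/676x_2
  leading term x_2: subtract (-64/13)·h_6 from -2825/676x_2 → 0
  remainder 0.

S(h_4,h_5): lcm = x_1x_2. S = 777/104x_2^2 + 1/4x_1 + 19/32x_2 - 1/4.
  leading term x_2^2: subtract (777/832)·f_2 from 777/104x_2^2 + 1/4x_1 + 19/32x_2 - 1/4 → 1/4x_1 + 1271/832x_2 - 1/4
  leading term x_1: subtract (32/13)·h_5 from 1/4x_1 + 1271/832x_2 - 1/4 → 2825/832x_2
  leading term x_2: subtract (4)·h_6 from 2825/832x_2 → 0
  remainder 0.

S(f_1,h_6): leading monomials are coprime, so the S-polynomial reduces to 0 (Buchberger's first criterion).
S(f_2,h_6): lcm = x_2^2. S = -1/8x_2.
  leading term x_2: subtract (-416/2825)·h_6 from -1/8x_2 → 0
  remainder 0.

S(f_3,h_6): leading monomials are coprime, so the S-polynomial reduces to 0 (Buchberger's first criterion).
S(h_4,h_6): lcm = x_1x_2. S = 1/4x_1 - 13/32x_2 - 1/4.
  leading term x_1: subtract (32/13)·h_5 from 1/4x_1 - 13/32x_2 - 1/4 → 19/13x_2
  leading term x_2: subtract (4864/2825)·h_6 from 19/13x_2 → 0
  remainder 0.

S(h_5,h_6): leading monomials are coprime, so the S-polynomial reduces to 0 (Buchberger's first criterion).
Every S-polynomial of the final basis reduces to 0, so we have a Gröbner basis.
Inter-reduce: drop elements whose leading term is divisible by another's, tail-reduce, and make monic.
Reduced Gröbner basis: {x_1 - 1, x_2}.
Label its elements g_1 = x_1 - 1, g_2 = x_2.

Reduce p = 4x_1^2 + 6x_1 + 4x_2 - 10 modulo G:
  leading term x_1^2: subtract (4x_1)·g_1 from 4x_1^2 + 6x_1 + 4x_2 - 10 → 10x_1 + 4x_2 - 10
  leading term x_1: subtract (10)·g_1 from 10x_1 + 4x_2 - 10 → 4x_2
  leading term x_2: subtract (4)·g_2 from 4x_2 → 0
  normal form = 0.
Since the normal form is 0, p ∈ I.

4x_1^2 + 6x_1 + 4x_2 - 10 lies in I (it reduces to 0).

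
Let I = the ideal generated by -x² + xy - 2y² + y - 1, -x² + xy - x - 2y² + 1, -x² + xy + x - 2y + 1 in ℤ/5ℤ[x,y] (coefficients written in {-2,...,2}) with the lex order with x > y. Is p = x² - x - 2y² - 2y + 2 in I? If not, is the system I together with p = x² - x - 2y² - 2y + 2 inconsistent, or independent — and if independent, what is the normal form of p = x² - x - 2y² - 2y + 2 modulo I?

First compute the reduced Gröbner basis of I by Buchberger's algorithm.
f_1 = -x² + xy - 2y² + y - 1, LT = x².
f_2 = -x² + xy - x - 2y² + 1, LT = x².
f_3 = -x² + xy + x - 2y + 1, LT = x².

S(f_1,f_2): lcm = x². S = -x - y + 2.
  reduce S modulo (f_1, f_2, f_3):
  remainder -x - y + 2 ≠ 0; add h_4 = -x - y + 2 to the basis.

S(f_1,f_3): lcm = x². S = x + 2y² + 2y + 2.
  reduce S modulo (f_1, f_2, f_3, h_4):
  remainder 2y² + y - 1 ≠ 0; add h_5 = 2y² + y - 1 to the basis.

S(f_1,h_4): lcm = x². S = -2xy + 2x + 2y² - y + 1.
  reduce S modulo (f_1, f_2, f_3, h_4, h_5):
  remainder y + 2 ≠ 0; add h_6 = y + 2 to the basis.

The other S-polynomials (S(f_2,f_3), S(f_2,h_4), S(f_3,h_4), S(f_1,h_5), S(f_2,h_5), S(f_3,h_5), S(h_4,h_5), S(f_1,h_6), S(f_2,h_6), S(f_3,h_6), S(h_4,h_6), S(h_5,h_6)) all reduce to 0 modulo the current basis, so we have a Gröbner basis.
Inter-reduce: drop elements whose leading term is divisible by another's, tail-reduce, and make monic.
Reduced Gröbner basis: {x + 1, y + 2}.
Label its elements g_1 = x + 1, g_2 = y + 2.

Reduce p = x² - x - 2y² - 2y + 2 modulo G:
  leading term x²: subtract (x)·g_1 from x² - x - 2y² - 2y + 2 → -2x - 2y² - 2y + 2
  leading term x: subtract (-2)·g_1 from -2x - 2y² - 2y + 2 → -2y² - 2y - 1
  leading term y²: subtract (-2y)·g_2 from -2y² - 2y - 1 → 2y - 1
  leading term y: subtract (2)·g_2 from 2y - 1 → 0
  normal form = 0.
Since the normal form is 0, p ∈ I.

x² - x - 2y² - 2y + 2 lies in I (it reduces to 0).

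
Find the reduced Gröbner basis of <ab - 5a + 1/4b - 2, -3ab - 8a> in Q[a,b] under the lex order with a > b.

G = {a - 3/92b + 6/23, b^2 - 16/3b - 64/3}

f_1 = ab - 5a + 1/4b - 2, LT = ab.
f_2 = -3ab - 8a, LT = ab.

S(f_1,f_2): lcm = ab. S = -23/3a + 1/4b - 2.
  reduce S modulo (f_1, f_2):
  remainder -23/3a + 1/4b - 2 ≠ 0; add g_3 = -23/3a + 1/4b - 2 to the basis.

S(f_1,g_3): lcm = ab. S = -5a + 3/92b^2 - 1/92b - 2.
  reduce S modulo (f_1, f_2, g_3):
  remainder 3/92b^2 - 4/23b - 16/23 ≠ 0; add g_4 = 3/92b^2 - 4/23b - 16/23 to the basis.

The other S-polynomials (S(f_2,g_3), S(f_1,g_4), S(f_2,g_4), S(g_3,g_4)) all reduce to 0 modulo the current basis, so we have a Gröbner basis.
Inter-reduce: drop elements whose leading term is divisible by another's, tail-reduce, and make monic.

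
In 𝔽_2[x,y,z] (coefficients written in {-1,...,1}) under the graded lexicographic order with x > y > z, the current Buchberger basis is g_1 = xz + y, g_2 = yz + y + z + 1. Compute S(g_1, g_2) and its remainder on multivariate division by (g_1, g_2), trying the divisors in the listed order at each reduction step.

S(g_1, g_2) = xy + xz + y² + x; remainder on division = xy + y² + x + y.

lcm(LM(g_1), LM(g_2)) = xyz.
S = (lcm/LT(g_1))·g_1 − (lcm/LT(g_2))·g_2 = xy + xz + y² + x.
Reduce S modulo (g_1, g_2) in that order:
  leading term xy: no divisor's leading term divides it; move xy to the remainder.
  leading term xz: subtract (1)·g_1 from xz + y² + x → y² + x + y
  leading term y²: no divisor's leading term divides it; move y² to the remainder.
  leading term x: no divisor's leading term divides it; move x to the remainder.
  leading term y: no divisor's leading term divides it; move y to the remainder.
The remainder xy + y² + x + y is nonzero, so it would be added as the next basis element.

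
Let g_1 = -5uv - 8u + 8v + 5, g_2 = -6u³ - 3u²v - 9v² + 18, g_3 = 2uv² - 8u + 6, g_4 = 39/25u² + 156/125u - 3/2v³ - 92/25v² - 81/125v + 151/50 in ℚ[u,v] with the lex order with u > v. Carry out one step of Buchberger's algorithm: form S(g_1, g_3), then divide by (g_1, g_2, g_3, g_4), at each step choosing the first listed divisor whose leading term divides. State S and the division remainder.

lcm(LM(g_1), LM(g_3)) = uv².
S = (lcm/LT(g_1))·g_1 − (lcm/LT(g_3))·g_3 = 8/5uv + 4u - 8/5v² - v - 3.
Reduce S modulo (g_1, g_2, g_3, g_4) in that order:
  leading term uv: subtract (-8/25)·g_1 from 8/5uv + 4u - 8/5v² - v - 3 → 36/25u - 8/5v² + 39/25v - 7/5
  leading term u: no divisor's leading term divides it; move 36/25u to the remainder.
  leading term v²: no divisor's leading term divides it; move -8/5v² to the remainder.
  leading term v: no divisor's leading term divides it; move 39/25v to the remainder.
  leading term 1: no divisor's leading term divides it; move -7/5 to the remainder.
The remainder 36/25u - 8/5v² + 39/25v - 7/5 is nonzero, so it would be added as the next basis element.

S(g_1, g_3) = 8/5uv + 4u - 8/5v² - v - 3; remainder on division = 36/25u - 8/5v² + 39/25v - 7/5.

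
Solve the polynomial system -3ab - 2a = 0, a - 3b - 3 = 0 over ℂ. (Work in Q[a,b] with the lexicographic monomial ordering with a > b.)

Compute a lex Gröbner basis by Buchberger's algorithm.
f_1 = -3ab - 2a, LT = ab.
f_2 = a - 3b - 3, LT = a.

S(f_1,f_2): lcm = ab. S = 2/3a + 3b^2 + 3b.
  leading term a: subtract (2/3)·f_2 from 2/3a + 3b^2 + 3b → 3b^2 + 5b + 2
  leading term b^2: no divisor's leading term divides it; move 3b^2 to the remainder.
  leading term b: no divisor's leading term divides it; move 5b to the remainder.
  leading term 1: no divisor's leading term divides it; move 2 to the remainder.
  remainder 3b^2 + 5b + 2 ≠ 0; add h_3 = 3b^2 + 5b + 2 to the basis.

The other S-polynomials (S(f_1,h_3), S(f_2,h_3)) all reduce to 0 modulo the current basis, so we have a Gröbner basis.
Inter-reduce: drop elements whose leading term is divisible by another's, tail-reduce, and make monic.
Reduced Gröbner basis: {a - 3b - 3, b^2 + 5/3b + 2/3}.

The lex basis is triangular: the last element involves only b. Solving b^2 + 5/3b + 2/3 = 0 gives b ∈ {-1, -2/3}; substituting each value into the earlier elements determines the remaining variables.
  b = -1: the earlier basis element becomes a = 0, giving a = 0 — point (0, -1).
  b = -2/3: the earlier basis element becomes a - 1 = 0, giving a = 1 — point (1, -2/3).

{(0, -1), (1, -2/3)}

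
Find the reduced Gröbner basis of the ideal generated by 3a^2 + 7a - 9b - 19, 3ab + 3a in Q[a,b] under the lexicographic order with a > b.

f_1 = 3a^2 + 7a - 9b - 19, LT = a^2.
f_2 = 3ab + 3a, LT = ab.

S(f_1,f_2): lcm = a^2b. S = -a^2 + 7/3ab - 3b^2 - 19/3b.
  leading term a^2: subtract (-1/3)·f_1 from -a^2 + 7/3ab - 3b^2 - 19/3b → 7/3ab + 7/3a - 3b^2 - 28/3b - 19/3
  leading term ab: subtract (7/9)·f_2 from 7/3ab + 7/3a - 3b^2 - 28/3b - 19/3 → -3b^2 - 28/3b - 19/3
  leading term b^2: no divisor's leading term divides it; move -3b^2 to the remainder.
  leading term b: no divisor's leading term divides it; move -28/3b to the remainder.
  leading term 1: no divisor's leading term divides it; move -19/3 to the remainder.
  remainder -3b^2 - 28/3b - 19/3 ≠ 0; add g_3 = -3b^2 - 28/3b - 19/3 to the basis.

The other S-polynomials (S(f_1,g_3), S(f_2,g_3)) all reduce to 0 modulo the current basis, so we have a Gröbner basis.

G = {a^2 + 7/3a - 3b - 19/3, ab + a, b^2 + 28/9b + 19/9}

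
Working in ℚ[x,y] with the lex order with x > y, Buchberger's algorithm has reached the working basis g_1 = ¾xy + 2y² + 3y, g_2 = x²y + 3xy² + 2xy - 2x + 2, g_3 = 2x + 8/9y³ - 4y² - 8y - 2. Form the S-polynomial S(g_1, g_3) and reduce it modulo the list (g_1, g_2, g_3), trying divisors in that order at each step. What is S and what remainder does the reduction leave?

S(g_1, g_3) = -4/9y⁴ + 2y³ + 20/3y² + 5y; remainder on division = -4/9y⁴ + 2y³ + 20/3y² + 5y.

lcm(LM(g_1), LM(g_3)) = xy.
S = (lcm/LT(g_1))·g_1 − (lcm/LT(g_3))·g_3 = -4/9y⁴ + 2y³ + 20/3y² + 5y.
Reduce S modulo (g_1, g_2, g_3) in that order:
  leading term y⁴: no divisor's leading term divides it; move -4/9y⁴ to the remainder.
  leading term y³: no divisor's leading term divides it; move 2y³ to the remainder.
  leading term y²: no divisor's leading term divides it; move 20/3y² to the remainder.
  leading term y: no divisor's leading term divides it; move 5y to the remainder.
The remainder -4/9y⁴ + 2y³ + 20/3y² + 5y is nonzero, so it would be added as the next basis element.
An S-polynomial is built so that the two leading terms cancel; whether anything survives reduction is exactly the Gröbner-basis criterion.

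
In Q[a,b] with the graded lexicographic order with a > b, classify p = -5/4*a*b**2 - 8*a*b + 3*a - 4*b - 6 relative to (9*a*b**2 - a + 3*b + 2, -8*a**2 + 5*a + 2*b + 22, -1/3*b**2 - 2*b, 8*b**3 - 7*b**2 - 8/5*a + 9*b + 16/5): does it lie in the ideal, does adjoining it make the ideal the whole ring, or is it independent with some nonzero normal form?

-5/4*a*b**2 - 8*a*b + 3*a - 4*b - 6 lies in I (it reduces to 0).

First compute the reduced Gröbner basis of I by Buchberger's algorithm.
f_1 = 9*a*b**2 - a + 3*b + 2, LT = a*b**2.
f_2 = -8*a**2 + 5*a + 2*b + 22, LT = a**2.
f_3 = -1/3*b**2 - 2*b, LT = b**2.
f_4 = 8*b**3 - 7*b**2 - 8/5*a + 9*b + 16/5, LT = b**3.

S(f_1,f_2): lcm = a**2*b**2. S = 5/8*a*b**2 + 1/4*b**3 - 1/9*a**2 + 1/3*a*b + 11/4*b**2 + 2/9*a.
  leading term a*b**2: subtract (5/72)·f_1 from 5/8*a*b**2 + 1/4*b**3 - 1/9*a**2 + 1/3*a*b + 11/4*b**2 + 2/9*a → 1/4*b**3 - 1/9*a**2 + 1/3*a*b + 11/4*b**2 + 7/24*a - 5/24*b - 5/36
  leading term b**3: subtract (-3/4*b)·f_3 from 1/4*b**3 - 1/9*a**2 + 1/3*a*b + 11/4*b**2 + 7/24*a - 5/24*b - 5/36 → -1/9*a**2 + 1/3*a*b + 5/4*b**2 + 7/24*a - 5/24*b - 5/36
  leading term a**2: subtract (1/72)·f_2 from -1/9*a**2 + 1/3*a*b + 5/4*b**2 + 7/24*a - 5/24*b - 5/36 → 1/3*a*b + 5/4*b**2 + 2/9*a - 17/72*b - 4/9
  leading term a*b: no divisor's leading term divides it; move 1/3*a*b to the remainder.
  leading term b**2: subtract (-15/4)·f_3 from 5/4*b**2 + 2/9*a - 17/72*b - 4/9 → 2/9*a - 557/72*b - 4/9
  leading term a: no divisor's leading term divides it; move 2/9*a to the remainder.
  leading term b: no divisor's leading term divides it; move -557/72*b to the remainder.
  leading term 1: no divisor's leading term divides it; move -4/9 to the remainder.
  remainder 1/3*a*b + 2/9*a - 557/72*b - 4/9 ≠ 0; add h_5 = 1/3*a*b + 2/9*a - 557/72*b - 4/9 to the basis.

S(f_1,f_3): lcm = a*b**2. S = -6*a*b - 1/9*a + 1/3*b + 2/9.
  leading term a*b: subtract (-18)·h_5 from -6*a*b - 1/9*a + 1/3*b + 2/9 → 35/9*a - 1667/12*b - 70/9
  leading term a: no divisor's leading term divides it; move 35/9*a to the remainder.
  leading term b: no divisor's leading term divides it; move -1667/12*b to the remainder.
  leading term 1: no divisor's leading term divides it; move -70/9 to the remainder.
  remainder 35/9*a - 1667/12*b - 70/9 ≠ 0; add h_6 = 35/9*a - 1667/12*b - 70/9 to the basis.

S(f_1,f_4): lcm = a*b**3. S = 7/8*a*b**2 + 1/5*a**2 - 89/72*a*b + 1/3*b**2 - 2/5*a + 2/9*b.
  leading term a*b**2: subtract (7/72)·f_1 from 7/8*a*b**2 + 1/5*a**2 - 89/72*a*b + 1/3*b**2 - 2/5*a + 2/9*b → 1/5*a**2 - 89/72*a*b + 1/3*b**2 - 109/360*a - 5/72*b - 7/36
  leading term a**2: subtract (-1/40)·f_2 from 1/5*a**2 - 89/72*a*b + 1/3*b**2 - 109/360*a - 5/72*b - 7/36 → -89/72*a*b + 1/3*b**2 - 8/45*a - 7/360*b + 16/45
  leading term a*b: subtract (-89/24)·h_5 from -89/72*a*b + 1/3*b**2 - 8/45*a - 7/360*b + 16/45 → 1/3*b**2 + 349/540*a - 248033/8640*b - 349/270
  leading term b**2: subtract (-1)·f_3 from 1/3*b**2 + 349/540*a - 248033/8640*b - 349/270 → 349/540*a - 265313/8640*b - 349/270
  leading term a: subtract (349/2100)·h_6 from 349/540*a - 265313/8640*b - 349/270 → -2304559/302400*b
  leading term b: no divisor's leading term divides it; move -2304559/302400*b to the remainder.
  remainder -2304559/302400*b ≠ 0; add h_7 = -2304559/302400*b to the basis.

The other S-polynomials (S(f_2,f_3), S(f_2,f_4), S(f_3,f_4), S(f_1,h_5), S(f_2,h_5), S(f_3,h_5), S(f_4,h_5), S(f_1,h_6), S(f_2,h_6), S(f_3,h_6), S(f_4,h_6), S(h_5,h_6), S(f_1,h_7), S(f_2,h_7), S(f_3,h_7), S(f_4,h_7), S(h_5,h_7), S(h_6,h_7)) all reduce to 0 modulo the current basis, so we have a Gröbner basis.
Inter-reduce: drop elements whose leading term is divisible by another's, tail-reduce, and make monic.
Reduced Gröbner basis: {a - 2, b}.
Label its elements g_1 = a - 2, g_2 = b.

Reduce p = -5/4*a*b**2 - 8*a*b + 3*a - 4*b - 6 modulo G:
  leading term a*b**2: subtract (-5/4*b**2)·g_1 from -5/4*a*b**2 - 8*a*b + 3*a - 4*b - 6 → -8*a*b - 5/2*b**2 + 3*a - 4*b - 6
  leading term a*b: subtract (-8*b)·g_1 from -8*a*b - 5/2*b**2 + 3*a - 4*b - 6 → -5/2*b**2 + 3*a - 20*b - 6
  leading term b**2: subtract (-5/2*b)·g_2 from -5/2*b**2 + 3*a - 20*b - 6 → 3*a - 20*b - 6
  leading term a: subtract (3)·g_1 from 3*a - 20*b - 6 → -20*b
  leading term b: subtract (-20)·g_2 from -20*b → 0
  normal form = 0.
Since the normal form is 0, p ∈ I.

The remainder on division by a Gröbner basis is unique — it is the normal form.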